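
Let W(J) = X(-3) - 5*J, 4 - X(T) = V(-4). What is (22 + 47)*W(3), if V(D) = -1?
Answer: -690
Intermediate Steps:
X(T) = 5 (X(T) = 4 - 1*(-1) = 4 + 1 = 5)
W(J) = 5 - 5*J
(22 + 47)*W(3) = (22 + 47)*(5 - 5*3) = 69*(5 - 15) = 69*(-10) = -690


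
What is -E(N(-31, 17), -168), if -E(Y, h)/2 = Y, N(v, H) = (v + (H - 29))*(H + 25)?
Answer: -3612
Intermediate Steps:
N(v, H) = (25 + H)*(-29 + H + v) (N(v, H) = (v + (-29 + H))*(25 + H) = (-29 + H + v)*(25 + H) = (25 + H)*(-29 + H + v))
E(Y, h) = -2*Y
-E(N(-31, 17), -168) = -(-2)*(-725 + 17² - 4*17 + 25*(-31) + 17*(-31)) = -(-2)*(-725 + 289 - 68 - 775 - 527) = -(-2)*(-1806) = -1*3612 = -3612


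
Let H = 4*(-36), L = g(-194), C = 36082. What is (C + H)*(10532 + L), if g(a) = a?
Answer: 371527044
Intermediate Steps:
L = -194
H = -144
(C + H)*(10532 + L) = (36082 - 144)*(10532 - 194) = 35938*10338 = 371527044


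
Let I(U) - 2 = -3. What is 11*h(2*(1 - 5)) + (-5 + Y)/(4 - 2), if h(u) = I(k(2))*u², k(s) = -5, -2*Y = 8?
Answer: -1417/2 ≈ -708.50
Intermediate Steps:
Y = -4 (Y = -½*8 = -4)
I(U) = -1 (I(U) = 2 - 3 = -1)
h(u) = -u²
11*h(2*(1 - 5)) + (-5 + Y)/(4 - 2) = 11*(-(2*(1 - 5))²) + (-5 - 4)/(4 - 2) = 11*(-(2*(-4))²) - 9/2 = 11*(-1*(-8)²) - 9*½ = 11*(-1*64) - 9/2 = 11*(-64) - 9/2 = -704 - 9/2 = -1417/2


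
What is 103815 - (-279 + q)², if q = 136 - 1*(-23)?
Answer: 89415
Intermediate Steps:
q = 159 (q = 136 + 23 = 159)
103815 - (-279 + q)² = 103815 - (-279 + 159)² = 103815 - 1*(-120)² = 103815 - 1*14400 = 103815 - 14400 = 89415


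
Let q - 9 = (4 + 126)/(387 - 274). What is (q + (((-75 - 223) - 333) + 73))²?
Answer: 3832476649/12769 ≈ 3.0014e+5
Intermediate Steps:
q = 1147/113 (q = 9 + (4 + 126)/(387 - 274) = 9 + 130/113 = 1147/113 ≈ 10.150)
(q + (((-75 - 223) - 333) + 73))² = (1147/113 + (((-75 - 223) - 333) + 73))² = (1147/113 + ((-298 - 333) + 73))² = (1147/113 + (-631 + 73))² = (1147/113 - 558)² = (-61907/113)² = 3832476649/12769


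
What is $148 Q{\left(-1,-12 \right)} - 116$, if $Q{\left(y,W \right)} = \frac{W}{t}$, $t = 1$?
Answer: $-1892$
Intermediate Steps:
$Q{\left(y,W \right)} = W$ ($Q{\left(y,W \right)} = \frac{W}{1} = W 1 = W$)
$148 Q{\left(-1,-12 \right)} - 116 = 148 \left(-12\right) - 116 = -1776 - 116 = -1892$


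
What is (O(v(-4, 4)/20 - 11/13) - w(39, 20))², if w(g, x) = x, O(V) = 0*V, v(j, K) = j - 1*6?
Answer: 400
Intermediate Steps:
v(j, K) = -6 + j (v(j, K) = j - 6 = -6 + j)
O(V) = 0
(O(v(-4, 4)/20 - 11/13) - w(39, 20))² = (0 - 1*20)² = (0 - 20)² = (-20)² = 400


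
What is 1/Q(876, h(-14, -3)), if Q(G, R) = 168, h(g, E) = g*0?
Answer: 1/168 ≈ 0.0059524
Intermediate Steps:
h(g, E) = 0
1/Q(876, h(-14, -3)) = 1/168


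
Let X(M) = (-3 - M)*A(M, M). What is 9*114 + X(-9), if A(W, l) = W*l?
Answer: 1512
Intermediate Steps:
X(M) = M**2*(-3 - M) (X(M) = (-3 - M)*(M*M) = (-3 - M)*M**2 = M**2*(-3 - M))
9*114 + X(-9) = 9*114 + (-9)**2*(-3 - 1*(-9)) = 1026 + 81*(-3 + 9) = 1026 + 81*6 = 1026 + 486 = 1512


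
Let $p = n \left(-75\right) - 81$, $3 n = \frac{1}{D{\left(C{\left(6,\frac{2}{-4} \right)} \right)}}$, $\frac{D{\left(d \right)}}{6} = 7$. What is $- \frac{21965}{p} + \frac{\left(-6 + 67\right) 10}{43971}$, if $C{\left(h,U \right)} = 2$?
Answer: $\frac{1763767700}{6551679} \approx 269.21$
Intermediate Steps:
$D{\left(d \right)} = 42$ ($D{\left(d \right)} = 6 \cdot 7 = 42$)
$n = \frac{1}{126}$ ($n = \frac{1}{3 \cdot 42} = \frac{1}{3} \cdot \frac{1}{42} = \frac{1}{126} \approx 0.0079365$)
$p = - \frac{3427}{42}$ ($p = \frac{1}{126} \left(-75\right) - 81 = - \frac{25}{42} - 81 = - \frac{3427}{42} \approx -81.595$)
$- \frac{21965}{p} + \frac{\left(-6 + 67\right) 10}{43971} = - \frac{21965}{- \frac{3427}{42}} + \frac{\left(-6 + 67\right) 10}{43971} = \left(-21965\right) \left(- \frac{42}{3427}\right) + 61 \cdot 10 \cdot \frac{1}{43971} = \frac{40110}{149} + 610 \cdot \frac{1}{43971} = \frac{40110}{149} + \frac{610}{43971} = \frac{1763767700}{6551679}$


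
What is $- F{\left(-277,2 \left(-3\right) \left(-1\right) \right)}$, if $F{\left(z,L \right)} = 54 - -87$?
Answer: $-141$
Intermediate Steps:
$F{\left(z,L \right)} = 141$ ($F{\left(z,L \right)} = 54 + 87 = 141$)
$- F{\left(-277,2 \left(-3\right) \left(-1\right) \right)} = \left(-1\right) 141 = -141$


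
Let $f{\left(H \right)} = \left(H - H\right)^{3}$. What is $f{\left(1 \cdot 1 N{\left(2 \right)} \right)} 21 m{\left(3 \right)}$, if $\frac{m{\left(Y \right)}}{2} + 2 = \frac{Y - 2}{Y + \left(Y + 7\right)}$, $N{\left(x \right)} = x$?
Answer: $0$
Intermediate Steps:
$f{\left(H \right)} = 0$ ($f{\left(H \right)} = 0^{3} = 0$)
$m{\left(Y \right)} = -4 + \frac{2 \left(-2 + Y\right)}{7 + 2 Y}$ ($m{\left(Y \right)} = -4 + 2 \frac{Y - 2}{Y + \left(Y + 7\right)} = -4 + 2 \frac{-2 + Y}{Y + \left(7 + Y\right)} = -4 + 2 \frac{-2 + Y}{7 + 2 Y} = -4 + \frac{2 \left(-2 + Y\right)}{7 + 2 Y}$)
$f{\left(1 \cdot 1 N{\left(2 \right)} \right)} 21 m{\left(3 \right)} = 0 \cdot 21 \frac{2 \left(-16 - 9\right)}{7 + 2 \cdot 3} = 0 \frac{2 \left(-16 - 9\right)}{7 + 6} = 0 \cdot 2 \cdot \frac{1}{13} \left(-25\right) = 0 \left(- \frac{50}{13}\right) = 0$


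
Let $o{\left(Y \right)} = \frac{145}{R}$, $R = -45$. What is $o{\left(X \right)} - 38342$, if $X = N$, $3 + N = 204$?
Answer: $- \frac{345107}{9} \approx -38345.0$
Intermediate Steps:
$N = 201$ ($N = -3 + 204 = 201$)
$X = 201$
$o{\left(Y \right)} = - \frac{29}{9}$ ($o{\left(Y \right)} = \frac{145}{-45} = 145 \left(- \frac{1}{45}\right) = - \frac{29}{9}$)
$o{\left(X \right)} - 38342 = - \frac{29}{9} - 38342 = - \frac{345107}{9}$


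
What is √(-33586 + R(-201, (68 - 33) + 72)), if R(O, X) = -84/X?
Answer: I*√384535102/107 ≈ 183.27*I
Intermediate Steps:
√(-33586 + R(-201, (68 - 33) + 72)) = √(-33586 - 84/((68 - 33) + 72)) = √(-33586 - 84/(35 + 72)) = √(-33586 - 84/107) = √(-3593786/107) = I*√384535102/107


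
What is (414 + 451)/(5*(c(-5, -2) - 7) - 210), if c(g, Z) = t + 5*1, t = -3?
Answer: -173/47 ≈ -3.6809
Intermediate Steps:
c(g, Z) = 2 (c(g, Z) = -3 + 5*1 = -3 + 5 = 2)
(414 + 451)/(5*(c(-5, -2) - 7) - 210) = (414 + 451)/(5*(2 - 7) - 210) = 865/(5*(-5) - 210) = 865/(-25 - 210) = 865/(-235) = 865*(-1/235) = -173/47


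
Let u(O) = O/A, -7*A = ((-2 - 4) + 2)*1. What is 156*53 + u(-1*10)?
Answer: 16501/2 ≈ 8250.5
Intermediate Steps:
A = 4/7 (A = -((-2 - 4) + 2)/7 = -(-6 + 2)/7 = -(-4)/7 = -1/7*(-4) = 4/7 ≈ 0.57143)
u(O) = 7*O/4 (u(O) = O/(4/7) = O*(7/4) = 7*O/4)
156*53 + u(-1*10) = 156*53 + 7*(-1*10)/4 = 8268 + (7/4)*(-10) = 8268 - 35/2 = 16501/2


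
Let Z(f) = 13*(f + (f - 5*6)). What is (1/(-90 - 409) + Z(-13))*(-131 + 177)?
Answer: -16710558/499 ≈ -33488.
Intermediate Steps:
Z(f) = -390 + 26*f (Z(f) = 13*(f + (f - 30)) = 13*(f + (-30 + f)) = 13*(-30 + 2*f) = -390 + 26*f)
(1/(-90 - 409) + Z(-13))*(-131 + 177) = (1/(-90 - 409) + (-390 + 26*(-13)))*(-131 + 177) = (1/(-499) + (-390 - 338))*46 = (-1/499 - 728)*46 = -363273/499*46 = -16710558/499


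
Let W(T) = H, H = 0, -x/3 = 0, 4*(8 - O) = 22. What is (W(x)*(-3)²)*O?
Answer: 0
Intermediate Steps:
O = 5/2 (O = 8 - ¼*22 = 8 - 11/2 = 5/2 ≈ 2.5000)
x = 0 (x = -3*0 = 0)
W(T) = 0
(W(x)*(-3)²)*O = (0*(-3)²)*(5/2) = (0*9)*(5/2) = 0*(5/2) = 0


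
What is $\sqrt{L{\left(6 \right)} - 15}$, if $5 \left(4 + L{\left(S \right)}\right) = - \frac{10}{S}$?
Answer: $\frac{i \sqrt{174}}{3} \approx 4.397 i$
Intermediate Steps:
$L{\left(S \right)} = -4 - \frac{2}{S}$ ($L{\left(S \right)} = -4 + \frac{\left(-10\right) \frac{1}{S}}{5} = -4 - \frac{2}{S}$)
$\sqrt{L{\left(6 \right)} - 15} = \sqrt{\left(-4 - \frac{2}{6}\right) - 15} = \sqrt{\left(-4 - \frac{1}{3}\right) - 15} = \sqrt{- \frac{13}{3} - 15} = \sqrt{- \frac{58}{3}} = \frac{i \sqrt{174}}{3}$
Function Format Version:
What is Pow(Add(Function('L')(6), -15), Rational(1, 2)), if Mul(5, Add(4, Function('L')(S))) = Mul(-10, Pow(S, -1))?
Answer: Mul(Rational(1, 3), I, Pow(174, Rational(1, 2))) ≈ Mul(4.3970, I)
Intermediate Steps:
Function('L')(S) = Add(-4, Mul(-2, Pow(S, -1))) (Function('L')(S) = Add(-4, Mul(Rational(1, 5), Mul(-10, Pow(S, -1)))) = Add(-4, Mul(-2, Pow(S, -1))))
Pow(Add(Function('L')(6), -15), Rational(1, 2)) = Pow(Add(Add(-4, Mul(-2, Pow(6, -1))), -15), Rational(1, 2)) = Pow(Add(Add(-4, Mul(-2, Rational(1, 6))), -15), Rational(1, 2)) = Pow(Add(Add(-4, Rational(-1, 3)), -15), Rational(1, 2)) = Pow(Add(Rational(-13, 3), -15), Rational(1, 2)) = Pow(Rational(-58, 3), Rational(1, 2)) = Mul(Rational(1, 3), I, Pow(174, Rational(1, 2)))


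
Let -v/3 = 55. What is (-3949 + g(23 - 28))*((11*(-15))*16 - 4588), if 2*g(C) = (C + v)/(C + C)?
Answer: 28481934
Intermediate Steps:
v = -165 (v = -3*55 = -165)
g(C) = (-165 + C)/(4*C) (g(C) = ((C - 165)/(C + C))/2 = ((-165 + C)/((2*C)))/2 = ((-165 + C)*(1/(2*C)))/2 = ((-165 + C)/(2*C))/2 = (-165 + C)/(4*C))
(-3949 + g(23 - 28))*((11*(-15))*16 - 4588) = (-3949 + (-165 + (23 - 28))/(4*(23 - 28)))*((11*(-15))*16 - 4588) = (-3949 + (¼)*(-165 - 5)/(-5))*(-165*16 - 4588) = (-3949 + (¼)*(-⅕)*(-170))*(-2640 - 4588) = (-3949 + 17/2)*(-7228) = -7881/2*(-7228) = 28481934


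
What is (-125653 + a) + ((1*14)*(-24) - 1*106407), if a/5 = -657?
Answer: -235681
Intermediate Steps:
a = -3285 (a = 5*(-657) = -3285)
(-125653 + a) + ((1*14)*(-24) - 1*106407) = (-125653 - 3285) + ((1*14)*(-24) - 1*106407) = -128938 + (14*(-24) - 106407) = -128938 + (-336 - 106407) = -128938 - 106743 = -235681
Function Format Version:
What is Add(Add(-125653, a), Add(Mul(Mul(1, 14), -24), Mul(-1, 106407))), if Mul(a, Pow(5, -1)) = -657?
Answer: -235681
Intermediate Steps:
a = -3285 (a = Mul(5, -657) = -3285)
Add(Add(-125653, a), Add(Mul(Mul(1, 14), -24), Mul(-1, 106407))) = Add(Add(-125653, -3285), Add(Mul(Mul(1, 14), -24), Mul(-1, 106407))) = Add(-128938, Add(Mul(14, -24), -106407)) = Add(-128938, Add(-336, -106407)) = Add(-128938, -106743) = -235681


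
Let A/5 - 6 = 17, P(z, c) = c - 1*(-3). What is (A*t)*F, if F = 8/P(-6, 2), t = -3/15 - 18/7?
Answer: -17848/35 ≈ -509.94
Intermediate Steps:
P(z, c) = 3 + c (P(z, c) = c + 3 = 3 + c)
t = -97/35 (t = -3*1/15 - 18*⅐ = -⅕ - 18/7 = -97/35 ≈ -2.7714)
F = 8/5 (F = 8/(3 + 2) = 8/5 ≈ 1.6000)
A = 115 (A = 30 + 5*17 = 30 + 85 = 115)
(A*t)*F = (115*(-97/35))*(8/5) = -2231/7*8/5 = -17848/35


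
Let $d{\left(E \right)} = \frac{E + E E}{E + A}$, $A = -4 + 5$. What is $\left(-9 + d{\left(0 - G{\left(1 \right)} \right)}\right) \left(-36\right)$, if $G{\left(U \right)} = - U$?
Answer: $288$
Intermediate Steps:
$A = 1$
$d{\left(E \right)} = \frac{E + E^{2}}{1 + E}$ ($d{\left(E \right)} = \frac{E + E E}{E + 1} = \frac{E + E^{2}}{1 + E}$)
$\left(-9 + d{\left(0 - G{\left(1 \right)} \right)}\right) \left(-36\right) = \left(-9 + \left(0 - \left(-1\right) 1\right)\right) \left(-36\right) = \left(-9 + \left(0 - -1\right)\right) \left(-36\right) = \left(-9 + \left(0 + 1\right)\right) \left(-36\right) = \left(-9 + 1\right) \left(-36\right) = \left(-8\right) \left(-36\right) = 288$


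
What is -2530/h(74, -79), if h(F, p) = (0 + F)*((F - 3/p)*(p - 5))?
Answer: 99935/18178692 ≈ 0.0054974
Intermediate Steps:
h(F, p) = F*(-5 + p)*(F - 3/p) (h(F, p) = F*((F - 3/p)*(-5 + p)) = F*((-5 + p)*(F - 3/p)) = F*(-5 + p)*(F - 3/p))
-2530/h(74, -79) = -2530*79/(74*(-15 - 79*(3 + 5*74 - 1*74*(-79)))) = -2530*79/(74*(-15 - 79*(3 + 370 + 5846))) = -2530*79/(74*(-15 - 79*6219)) = -2530*79/(74*(-15 - 491301)) = -2530/((-1*74*(-1/79)*(-491316))) = -2530/(-36357384/79) = -2530*(-79/36357384) = 99935/18178692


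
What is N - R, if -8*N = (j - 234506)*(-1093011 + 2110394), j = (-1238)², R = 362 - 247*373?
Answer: -660351399351/4 ≈ -1.6509e+11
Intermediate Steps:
R = -91769 (R = 362 - 92131 = -91769)
j = 1532644
N = -660351766427/4 (N = -(1532644 - 234506)*(-1093011 + 2110394)/8 = -649069*1017383/4 = -⅛*1320703532854 = -660351766427/4 ≈ -1.6509e+11)
N - R = -660351766427/4 - 1*(-91769) = -660351766427/4 + 91769 = -660351399351/4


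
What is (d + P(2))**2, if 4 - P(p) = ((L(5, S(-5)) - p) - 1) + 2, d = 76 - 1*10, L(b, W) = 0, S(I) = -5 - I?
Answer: 5041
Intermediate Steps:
d = 66 (d = 76 - 10 = 66)
P(p) = 3 + p (P(p) = 4 - (((0 - p) - 1) + 2) = 4 - ((-p - 1) + 2) = 4 - ((-1 - p) + 2) = 4 - (1 - p) = 4 + (-1 + p) = 3 + p)
(d + P(2))**2 = (66 + (3 + 2))**2 = (66 + 5)**2 = 71**2 = 5041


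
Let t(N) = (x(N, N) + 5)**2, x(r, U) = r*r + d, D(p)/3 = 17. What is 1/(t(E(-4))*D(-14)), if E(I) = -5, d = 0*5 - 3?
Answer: 1/37179 ≈ 2.6897e-5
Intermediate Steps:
d = -3 (d = 0 - 3 = -3)
D(p) = 51 (D(p) = 3*17 = 51)
x(r, U) = -3 + r**2 (x(r, U) = r*r - 3 = r**2 - 3 = -3 + r**2)
t(N) = (2 + N**2)**2 (t(N) = ((-3 + N**2) + 5)**2 = (2 + N**2)**2)
1/(t(E(-4))*D(-14)) = 1/((2 + (-5)**2)**2*51) = 1/((2 + 25)**2*51) = 1/(27**2*51) = 1/(729*51) = 1/37179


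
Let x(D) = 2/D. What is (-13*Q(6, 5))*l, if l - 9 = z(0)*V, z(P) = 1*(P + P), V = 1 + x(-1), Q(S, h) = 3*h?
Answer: -1755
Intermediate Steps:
V = -1 (V = 1 + 2/(-1) = 1 + 2*(-1) = 1 - 2 = -1)
z(P) = 2*P (z(P) = 1*(2*P) = 2*P)
l = 9 (l = 9 + (2*0)*(-1) = 9 + 0*(-1) = 9 + 0 = 9)
(-13*Q(6, 5))*l = -39*5*9 = -13*15*9 = -195*9 = -1755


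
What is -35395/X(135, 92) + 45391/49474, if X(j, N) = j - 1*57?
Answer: -436897933/964743 ≈ -452.86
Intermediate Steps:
X(j, N) = -57 + j (X(j, N) = j - 57 = -57 + j)
-35395/X(135, 92) + 45391/49474 = -35395/(-57 + 135) + 45391/49474 = -35395/78 + 45391*(1/49474) = -35395*1/78 + 45391/49474 = -35395/78 + 45391/49474 = -436897933/964743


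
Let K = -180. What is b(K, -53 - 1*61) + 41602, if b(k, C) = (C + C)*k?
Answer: 82642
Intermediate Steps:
b(k, C) = 2*C*k (b(k, C) = (2*C)*k = 2*C*k)
b(K, -53 - 1*61) + 41602 = 2*(-53 - 1*61)*(-180) + 41602 = 2*(-53 - 61)*(-180) + 41602 = 2*(-114)*(-180) + 41602 = 41040 + 41602 = 82642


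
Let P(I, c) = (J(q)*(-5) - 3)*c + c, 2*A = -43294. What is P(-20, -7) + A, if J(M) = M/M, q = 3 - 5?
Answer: -21598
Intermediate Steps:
A = -21647 (A = (½)*(-43294) = -21647)
q = -2
J(M) = 1
P(I, c) = -7*c (P(I, c) = (1*(-5) - 3)*c + c = (-5 - 3)*c + c = -8*c + c = -7*c)
P(-20, -7) + A = -7*(-7) - 21647 = 49 - 21647 = -21598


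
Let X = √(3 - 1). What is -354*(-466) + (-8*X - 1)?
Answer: 164963 - 8*√2 ≈ 1.6495e+5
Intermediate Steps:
X = √2 ≈ 1.4142
-354*(-466) + (-8*X - 1) = -354*(-466) + (-8*√2 - 1) = 164964 + (-1 - 8*√2) = 164963 - 8*√2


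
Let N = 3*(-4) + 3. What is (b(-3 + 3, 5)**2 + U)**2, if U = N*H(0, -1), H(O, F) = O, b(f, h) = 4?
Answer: 256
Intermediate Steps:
N = -9 (N = -12 + 3 = -9)
U = 0 (U = -9*0 = 0)
(b(-3 + 3, 5)**2 + U)**2 = (4**2 + 0)**2 = (16 + 0)**2 = 16**2 = 256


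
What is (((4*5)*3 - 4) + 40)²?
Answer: 9216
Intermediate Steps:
(((4*5)*3 - 4) + 40)² = ((20*3 - 4) + 40)² = ((60 - 4) + 40)² = (56 + 40)² = 96² = 9216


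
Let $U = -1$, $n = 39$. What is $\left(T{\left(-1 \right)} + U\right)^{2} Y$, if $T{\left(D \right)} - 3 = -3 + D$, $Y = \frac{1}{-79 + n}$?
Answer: $- \frac{1}{10} \approx -0.1$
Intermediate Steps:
$Y = - \frac{1}{40}$ ($Y = \frac{1}{-79 + 39} = \frac{1}{-40} = - \frac{1}{40} \approx -0.025$)
$T{\left(D \right)} = D$ ($T{\left(D \right)} = 3 + \left(-3 + D\right) = D$)
$\left(T{\left(-1 \right)} + U\right)^{2} Y = \left(-1 - 1\right)^{2} \left(- \frac{1}{40}\right) = \left(-2\right)^{2} \left(- \frac{1}{40}\right) = 4 \left(- \frac{1}{40}\right) = - \frac{1}{10}$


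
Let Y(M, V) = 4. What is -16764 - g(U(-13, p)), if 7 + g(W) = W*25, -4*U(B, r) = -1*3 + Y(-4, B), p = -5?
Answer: -67003/4 ≈ -16751.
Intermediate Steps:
U(B, r) = -¼ (U(B, r) = -(-1*3 + 4)/4 = -(-3 + 4)/4 = -¼*1 = -¼)
g(W) = -7 + 25*W (g(W) = -7 + W*25 = -7 + 25*W)
-16764 - g(U(-13, p)) = -16764 - (-7 + 25*(-¼)) = -16764 - (-7 - 25/4) = -16764 - 1*(-53/4) = -16764 + 53/4 = -67003/4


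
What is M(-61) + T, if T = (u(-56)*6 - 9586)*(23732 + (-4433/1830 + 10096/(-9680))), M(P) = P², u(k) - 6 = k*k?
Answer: 24343164218008/110715 ≈ 2.1987e+8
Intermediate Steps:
u(k) = 6 + k² (u(k) = 6 + k*k = 6 + k²)
T = 24342752247493/110715 (T = ((6 + (-56)²)*6 - 9586)*(23732 + (-4433/1830 + 10096/(-9680))) = ((6 + 3136)*6 - 9586)*(23732 + (-4433*1/1830 + 10096*(-1/9680))) = (3142*6 - 9586)*(23732 + (-4433/1830 - 631/605)) = (18852 - 9586)*(23732 - 767339/221430) = 9266*(5254209421/221430) = 24342752247493/110715 ≈ 2.1987e+8)
M(-61) + T = (-61)² + 24342752247493/110715 = 3721 + 24342752247493/110715 = 24343164218008/110715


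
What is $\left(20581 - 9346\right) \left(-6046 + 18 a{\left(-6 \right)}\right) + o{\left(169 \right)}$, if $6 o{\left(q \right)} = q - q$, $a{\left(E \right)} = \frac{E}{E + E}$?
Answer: $-67825695$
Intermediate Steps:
$a{\left(E \right)} = \frac{1}{2}$ ($a{\left(E \right)} = \frac{E}{2 E} = E \frac{1}{2 E} = \frac{1}{2}$)
$o{\left(q \right)} = 0$ ($o{\left(q \right)} = \frac{q - q}{6} = \frac{1}{6} \cdot 0 = 0$)
$\left(20581 - 9346\right) \left(-6046 + 18 a{\left(-6 \right)}\right) + o{\left(169 \right)} = \left(20581 - 9346\right) \left(-6046 + 18 \cdot \frac{1}{2}\right) + 0 = 11235 \left(-6046 + 9\right) + 0 = 11235 \left(-6037\right) + 0 = -67825695 + 0 = -67825695$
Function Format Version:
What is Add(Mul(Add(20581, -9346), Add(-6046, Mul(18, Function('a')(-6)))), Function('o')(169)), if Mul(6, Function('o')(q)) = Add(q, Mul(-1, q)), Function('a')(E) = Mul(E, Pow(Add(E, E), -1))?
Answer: -67825695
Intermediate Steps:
Function('a')(E) = Rational(1, 2) (Function('a')(E) = Mul(E, Pow(Mul(2, E), -1)) = Mul(E, Mul(Rational(1, 2), Pow(E, -1))) = Rational(1, 2))
Function('o')(q) = 0 (Function('o')(q) = Mul(Rational(1, 6), Add(q, Mul(-1, q))) = Mul(Rational(1, 6), 0) = 0)
Add(Mul(Add(20581, -9346), Add(-6046, Mul(18, Function('a')(-6)))), Function('o')(169)) = Add(Mul(Add(20581, -9346), Add(-6046, Mul(18, Rational(1, 2)))), 0) = Add(Mul(11235, Add(-6046, 9)), 0) = Add(Mul(11235, -6037), 0) = Add(-67825695, 0) = -67825695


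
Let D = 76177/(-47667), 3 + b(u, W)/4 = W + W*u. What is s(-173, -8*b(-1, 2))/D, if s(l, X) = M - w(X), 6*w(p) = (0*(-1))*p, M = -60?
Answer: 2860020/76177 ≈ 37.544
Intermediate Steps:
b(u, W) = -12 + 4*W + 4*W*u (b(u, W) = -12 + 4*(W + W*u) = -12 + (4*W + 4*W*u) = -12 + 4*W + 4*W*u)
w(p) = 0 (w(p) = ((0*(-1))*p)/6 = (0*p)/6 = (1/6)*0 = 0)
s(l, X) = -60 (s(l, X) = -60 - 1*0 = -60 + 0 = -60)
D = -76177/47667 (D = 76177*(-1/47667) = -76177/47667 ≈ -1.5981)
s(-173, -8*b(-1, 2))/D = -60/(-76177/47667) = -60*(-47667/76177) = 2860020/76177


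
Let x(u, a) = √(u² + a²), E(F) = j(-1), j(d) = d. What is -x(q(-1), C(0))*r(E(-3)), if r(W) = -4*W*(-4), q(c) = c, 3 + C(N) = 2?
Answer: 16*√2 ≈ 22.627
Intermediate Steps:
C(N) = -1 (C(N) = -3 + 2 = -1)
E(F) = -1
r(W) = 16*W
x(u, a) = √(a² + u²)
-x(q(-1), C(0))*r(E(-3)) = -√((-1)² + (-1)²)*16*(-1) = -√(1 + 1)*(-16) = -√2*(-16) = -(-16)*√2 = 16*√2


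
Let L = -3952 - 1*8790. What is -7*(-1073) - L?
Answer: 20253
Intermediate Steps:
L = -12742 (L = -3952 - 8790 = -12742)
-7*(-1073) - L = -7*(-1073) - 1*(-12742) = 7511 + 12742 = 20253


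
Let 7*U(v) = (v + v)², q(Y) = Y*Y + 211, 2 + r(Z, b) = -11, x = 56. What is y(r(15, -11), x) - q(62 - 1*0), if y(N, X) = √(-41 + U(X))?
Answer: -4055 + √1751 ≈ -4013.2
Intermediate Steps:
r(Z, b) = -13 (r(Z, b) = -2 - 11 = -13)
q(Y) = 211 + Y² (q(Y) = Y² + 211 = 211 + Y²)
U(v) = 4*v²/7 (U(v) = (v + v)²/7 = (2*v)²/7 = (4*v²)/7 = 4*v²/7)
y(N, X) = √(-41 + 4*X²/7)
y(r(15, -11), x) - q(62 - 1*0) = √(-2009 + 28*56²)/7 - (211 + (62 - 1*0)²) = √(-2009 + 28*3136)/7 - (211 + (62 + 0)²) = √(-2009 + 87808)/7 - (211 + 62²) = √85799/7 - (211 + 3844) = (7*√1751)/7 - 1*4055 = √1751 - 4055 = -4055 + √1751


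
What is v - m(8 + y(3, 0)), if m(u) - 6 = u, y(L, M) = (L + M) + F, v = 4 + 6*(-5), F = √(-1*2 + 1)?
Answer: -43 - I ≈ -43.0 - 1.0*I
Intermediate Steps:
F = I (F = √(-2 + 1) = √(-1) = I ≈ 1.0*I)
v = -26 (v = 4 - 30 = -26)
y(L, M) = I + L + M (y(L, M) = (L + M) + I = I + L + M)
m(u) = 6 + u
v - m(8 + y(3, 0)) = -26 - (6 + (8 + (I + 3 + 0))) = -26 - (6 + (8 + (3 + I))) = -26 - (6 + (11 + I)) = -26 - (17 + I) = -26 + (-17 - I) = -43 - I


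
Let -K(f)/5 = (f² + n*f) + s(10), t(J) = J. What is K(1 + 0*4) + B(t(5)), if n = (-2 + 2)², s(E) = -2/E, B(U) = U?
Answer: 1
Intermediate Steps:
n = 0 (n = 0² = 0)
K(f) = 1 - 5*f² (K(f) = -5*((f² + 0*f) - 2/10) = -5*((f² + 0) - 2*⅒) = -5*(f² - ⅕) = -5*(-⅕ + f²) = 1 - 5*f²)
K(1 + 0*4) + B(t(5)) = (1 - 5*(1 + 0*4)²) + 5 = (1 - 5*(1 + 0)²) + 5 = (1 - 5*1²) + 5 = (1 - 5*1) + 5 = (1 - 5) + 5 = -4 + 5 = 1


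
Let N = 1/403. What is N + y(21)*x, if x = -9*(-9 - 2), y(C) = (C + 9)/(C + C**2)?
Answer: 18142/2821 ≈ 6.4311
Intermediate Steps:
y(C) = (9 + C)/(C + C**2)
x = 99 (x = -9*(-11) = 99)
N = 1/403 ≈ 0.0024814
N + y(21)*x = 1/403 + ((9 + 21)/(21*(1 + 21)))*99 = 1/403 + ((1/21)*30/22)*99 = 1/403 + ((1/21)*(1/22)*30)*99 = 1/403 + (5/77)*99 = 1/403 + 45/7 = 18142/2821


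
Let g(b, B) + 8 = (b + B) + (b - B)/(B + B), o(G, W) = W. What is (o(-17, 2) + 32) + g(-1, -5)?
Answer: 98/5 ≈ 19.600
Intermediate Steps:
g(b, B) = -8 + B + b + (b - B)/(2*B) (g(b, B) = -8 + ((b + B) + (b - B)/(B + B)) = -8 + ((B + b) + (b - B)/((2*B))) = -8 + ((B + b) + (b - B)*(1/(2*B))) = -8 + ((B + b) + (b - B)/(2*B)) = -8 + (B + b + (b - B)/(2*B)) = -8 + B + b + (b - B)/(2*B))
(o(-17, 2) + 32) + g(-1, -5) = (2 + 32) + (-17/2 - 5 - 1 + (½)*(-1)/(-5)) = 34 + (-17/2 - 5 - 1 + (½)*(-1)*(-⅕)) = 34 + (-17/2 - 5 - 1 + ⅒) = 34 - 72/5 = 98/5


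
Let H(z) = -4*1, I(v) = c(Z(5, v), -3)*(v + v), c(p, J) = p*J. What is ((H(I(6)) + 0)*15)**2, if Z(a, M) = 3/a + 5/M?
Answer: 3600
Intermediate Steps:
c(p, J) = J*p
I(v) = 2*v*(-9/5 - 15/v) (I(v) = (-3*(3/5 + 5/v))*(v + v) = (-3*(3*(1/5) + 5/v))*(2*v) = (-3*(3/5 + 5/v))*(2*v) = (-9/5 - 15/v)*(2*v) = 2*v*(-9/5 - 15/v))
H(z) = -4
((H(I(6)) + 0)*15)**2 = ((-4 + 0)*15)**2 = (-4*15)**2 = (-60)**2 = 3600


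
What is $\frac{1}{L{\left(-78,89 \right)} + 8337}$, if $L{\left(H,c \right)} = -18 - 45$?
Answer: $\frac{1}{8274} \approx 0.00012086$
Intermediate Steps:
$L{\left(H,c \right)} = -63$
$\frac{1}{L{\left(-78,89 \right)} + 8337} = \frac{1}{-63 + 8337} = \frac{1}{8274}$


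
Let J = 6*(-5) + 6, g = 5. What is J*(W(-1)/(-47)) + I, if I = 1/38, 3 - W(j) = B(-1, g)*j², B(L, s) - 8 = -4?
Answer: -865/1786 ≈ -0.48432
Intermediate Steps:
B(L, s) = 4 (B(L, s) = 8 - 4 = 4)
W(j) = 3 - 4*j²
I = 1/38 ≈ 0.026316
J = -24 (J = -30 + 6 = -24)
J*(W(-1)/(-47)) + I = -24*(3 - 4*(-1)²)/(-47) + 1/38 = -24*(3 - 4*1)*(-1)/47 + 1/38 = -24*(3 - 4)*(-1)/47 + 1/38 = -(-24)*(-1)/47 + 1/38 = -24*1/47 + 1/38 = -24/47 + 1/38 = -865/1786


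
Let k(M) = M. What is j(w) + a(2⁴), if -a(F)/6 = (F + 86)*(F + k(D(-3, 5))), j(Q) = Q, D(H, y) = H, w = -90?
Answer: -8046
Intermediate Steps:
a(F) = -6*(-3 + F)*(86 + F) (a(F) = -6*(F + 86)*(F - 3) = -6*(86 + F)*(-3 + F) = -6*(-3 + F)*(86 + F))
j(w) + a(2⁴) = -90 + (1548 - 498*2⁴ - 6*(2⁴)²) = -90 + (1548 - 498*16 - 6*16²) = -90 + (1548 - 7968 - 6*256) = -90 + (1548 - 7968 - 1536) = -90 - 7956 = -8046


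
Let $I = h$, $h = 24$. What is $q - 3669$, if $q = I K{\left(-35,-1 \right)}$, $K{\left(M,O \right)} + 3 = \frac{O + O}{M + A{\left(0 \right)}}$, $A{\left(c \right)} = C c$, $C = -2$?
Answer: $- \frac{130887}{35} \approx -3739.6$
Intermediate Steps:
$A{\left(c \right)} = - 2 c$
$I = 24$
$K{\left(M,O \right)} = -3 + \frac{2 O}{M}$ ($K{\left(M,O \right)} = -3 + \frac{O + O}{M - 0} = -3 + \frac{2 O}{M + 0} = -3 + \frac{2 O}{M}$)
$q = - \frac{2472}{35}$ ($q = 24 \left(-3 + 2 \left(-1\right) \frac{1}{-35}\right) = 24 \left(-3 + 2 \left(-1\right) \left(- \frac{1}{35}\right)\right) = 24 \left(-3 + \frac{2}{35}\right) = 24 \left(- \frac{103}{35}\right) = - \frac{2472}{35} \approx -70.629$)
$q - 3669 = - \frac{2472}{35} - 3669 = - \frac{130887}{35}$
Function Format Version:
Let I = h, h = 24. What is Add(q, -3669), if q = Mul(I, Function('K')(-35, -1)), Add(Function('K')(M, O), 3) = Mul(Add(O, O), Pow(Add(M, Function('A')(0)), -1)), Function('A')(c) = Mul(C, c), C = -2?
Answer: Rational(-130887, 35) ≈ -3739.6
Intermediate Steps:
Function('A')(c) = Mul(-2, c)
I = 24
Function('K')(M, O) = Add(-3, Mul(2, O, Pow(M, -1))) (Function('K')(M, O) = Add(-3, Mul(Add(O, O), Pow(Add(M, Mul(-2, 0)), -1))) = Add(-3, Mul(Mul(2, O), Pow(Add(M, 0), -1))) = Add(-3, Mul(Mul(2, O), Pow(M, -1))) = Add(-3, Mul(2, O, Pow(M, -1))))
q = Rational(-2472, 35) (q = Mul(24, Add(-3, Mul(2, -1, Pow(-35, -1)))) = Mul(24, Add(-3, Mul(2, -1, Rational(-1, 35)))) = Mul(24, Add(-3, Rational(2, 35))) = Mul(24, Rational(-103, 35)) = Rational(-2472, 35) ≈ -70.629)
Add(q, -3669) = Add(Rational(-2472, 35), -3669) = Rational(-130887, 35)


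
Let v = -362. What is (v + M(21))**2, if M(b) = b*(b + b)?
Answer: 270400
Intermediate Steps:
M(b) = 2*b**2 (M(b) = b*(2*b) = 2*b**2)
(v + M(21))**2 = (-362 + 2*21**2)**2 = (-362 + 2*441)**2 = (-362 + 882)**2 = 520**2 = 270400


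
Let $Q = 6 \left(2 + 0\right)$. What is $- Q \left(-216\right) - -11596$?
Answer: $14188$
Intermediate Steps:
$Q = 12$ ($Q = 6 \cdot 2 = 12$)
$- Q \left(-216\right) - -11596 = - 12 \left(-216\right) - -11596 = \left(-1\right) \left(-2592\right) + 11596 = 2592 + 11596 = 14188$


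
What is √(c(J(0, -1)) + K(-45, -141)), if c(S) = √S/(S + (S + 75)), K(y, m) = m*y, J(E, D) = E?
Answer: 3*√705 ≈ 79.656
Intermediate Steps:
c(S) = √S/(75 + 2*S) (c(S) = √S/(S + (75 + S)) = √S/(75 + 2*S))
√(c(J(0, -1)) + K(-45, -141)) = √(√0/(75 + 2*0) - 141*(-45)) = √(0/(75 + 0) + 6345) = √(0/75 + 6345) = √(0*(1/75) + 6345) = √(0 + 6345) = √6345 = 3*√705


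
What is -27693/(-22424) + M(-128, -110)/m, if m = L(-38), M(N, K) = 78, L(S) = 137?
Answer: 5543013/3072088 ≈ 1.8043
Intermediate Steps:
m = 137
-27693/(-22424) + M(-128, -110)/m = -27693/(-22424) + 78/137 = -27693*(-1/22424) + 78*(1/137) = 27693/22424 + 78/137 = 5543013/3072088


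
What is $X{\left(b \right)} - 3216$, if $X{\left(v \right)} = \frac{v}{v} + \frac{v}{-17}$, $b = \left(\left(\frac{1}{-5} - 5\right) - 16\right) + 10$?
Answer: $- \frac{273219}{85} \approx -3214.3$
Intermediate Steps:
$b = - \frac{56}{5}$ ($b = \left(\left(- \frac{1}{5} - 5\right) - 16\right) + 10 = \left(- \frac{26}{5} - 16\right) + 10 = - \frac{106}{5} + 10 = - \frac{56}{5} \approx -11.2$)
$X{\left(v \right)} = 1 - \frac{v}{17}$ ($X{\left(v \right)} = 1 + v \left(- \frac{1}{17}\right) = 1 - \frac{v}{17}$)
$X{\left(b \right)} - 3216 = \left(1 - - \frac{56}{85}\right) - 3216 = \left(1 + \frac{56}{85}\right) - 3216 = \frac{141}{85} - 3216 = - \frac{273219}{85}$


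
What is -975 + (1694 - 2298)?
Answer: -1579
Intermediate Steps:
-975 + (1694 - 2298) = -975 - 604 = -1579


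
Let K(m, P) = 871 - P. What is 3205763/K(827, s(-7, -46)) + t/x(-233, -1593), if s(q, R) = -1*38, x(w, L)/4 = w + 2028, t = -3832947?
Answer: 19533229517/6526620 ≈ 2992.9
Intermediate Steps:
x(w, L) = 8112 + 4*w (x(w, L) = 4*(w + 2028) = 4*(2028 + w) = 8112 + 4*w)
s(q, R) = -38
3205763/K(827, s(-7, -46)) + t/x(-233, -1593) = 3205763/(871 - 1*(-38)) - 3832947/(8112 + 4*(-233)) = 3205763/(871 + 38) - 3832947/(8112 - 932) = 3205763/909 - 3832947/7180 = 19533229517/6526620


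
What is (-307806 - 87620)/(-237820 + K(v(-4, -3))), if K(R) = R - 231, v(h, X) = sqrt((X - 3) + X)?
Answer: 47065777363/28334139305 + 593139*I/28334139305 ≈ 1.6611 + 2.0934e-5*I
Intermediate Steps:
v(h, X) = sqrt(-3 + 2*X) (v(h, X) = sqrt((-3 + X) + X) = sqrt(-3 + 2*X))
K(R) = -231 + R
(-307806 - 87620)/(-237820 + K(v(-4, -3))) = (-307806 - 87620)/(-237820 + (-231 + sqrt(-3 + 2*(-3)))) = -395426/(-237820 + (-231 + sqrt(-3 - 6))) = -395426/(-237820 + (-231 + sqrt(-9))) = -395426/(-237820 + (-231 + 3*I)) = -395426*(-238051 - 3*I)/56668278610 = -197713*(-238051 - 3*I)/28334139305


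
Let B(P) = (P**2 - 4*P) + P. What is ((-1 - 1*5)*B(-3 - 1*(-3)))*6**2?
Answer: 0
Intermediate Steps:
B(P) = P**2 - 3*P
((-1 - 1*5)*B(-3 - 1*(-3)))*6**2 = ((-1 - 1*5)*((-3 - 1*(-3))*(-3 + (-3 - 1*(-3)))))*6**2 = ((-1 - 5)*((-3 + 3)*(-3 + (-3 + 3))))*36 = -0*(-3 + 0)*36 = -0*(-3)*36 = -6*0*36 = 0*36 = 0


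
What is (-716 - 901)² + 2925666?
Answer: 5540355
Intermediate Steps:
(-716 - 901)² + 2925666 = (-1617)² + 2925666 = 2614689 + 2925666 = 5540355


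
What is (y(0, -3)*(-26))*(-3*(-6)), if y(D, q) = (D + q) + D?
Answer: 1404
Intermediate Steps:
y(D, q) = q + 2*D
(y(0, -3)*(-26))*(-3*(-6)) = ((-3 + 2*0)*(-26))*(-3*(-6)) = ((-3 + 0)*(-26))*18 = -3*(-26)*18 = 78*18 = 1404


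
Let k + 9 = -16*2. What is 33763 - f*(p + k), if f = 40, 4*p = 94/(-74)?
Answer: 1310381/37 ≈ 35416.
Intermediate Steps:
p = -47/148 (p = (94/(-74))/4 = (94*(-1/74))/4 = (¼)*(-47/37) = -47/148 ≈ -0.31757)
k = -41 (k = -9 - 16*2 = -9 - 32 = -41)
33763 - f*(p + k) = 33763 - 40*(-47/148 - 41) = 33763 - 40*(-6115)/148 = 33763 - 1*(-61150/37) = 33763 + 61150/37 = 1310381/37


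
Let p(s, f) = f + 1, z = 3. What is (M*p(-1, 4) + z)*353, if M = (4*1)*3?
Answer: 22239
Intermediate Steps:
M = 12 (M = 4*3 = 12)
p(s, f) = 1 + f
(M*p(-1, 4) + z)*353 = (12*(1 + 4) + 3)*353 = (12*5 + 3)*353 = (60 + 3)*353 = 63*353 = 22239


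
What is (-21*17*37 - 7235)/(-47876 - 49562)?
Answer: 10222/48719 ≈ 0.20982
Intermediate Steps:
(-21*17*37 - 7235)/(-47876 - 49562) = (-357*37 - 7235)/(-97438) = (-13209 - 7235)*(-1/97438) = -20444*(-1/97438) = 10222/48719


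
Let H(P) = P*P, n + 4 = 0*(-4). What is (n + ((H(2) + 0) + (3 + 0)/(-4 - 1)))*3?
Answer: -9/5 ≈ -1.8000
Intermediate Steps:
n = -4 (n = -4 + 0*(-4) = -4 + 0 = -4)
H(P) = P²
(n + ((H(2) + 0) + (3 + 0)/(-4 - 1)))*3 = (-4 + ((2² + 0) + (3 + 0)/(-4 - 1)))*3 = (-4 + ((4 + 0) + 3/(-5)))*3 = (-4 + (4 + 3*(-⅕)))*3 = (-4 + (4 - ⅗))*3 = (-4 + 17/5)*3 = -⅗*3 = -9/5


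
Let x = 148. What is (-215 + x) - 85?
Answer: -152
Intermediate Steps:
(-215 + x) - 85 = (-215 + 148) - 85 = -67 - 85 = -152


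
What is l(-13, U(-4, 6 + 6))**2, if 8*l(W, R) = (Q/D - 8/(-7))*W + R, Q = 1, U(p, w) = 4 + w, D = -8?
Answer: 24025/200704 ≈ 0.11970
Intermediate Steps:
l(W, R) = R/8 + 57*W/448 (l(W, R) = ((1/(-8) - 8/(-7))*W + R)/8 = ((1*(-1/8) - 8*(-1/7))*W + R)/8 = ((-1/8 + 8/7)*W + R)/8 = (57*W/56 + R)/8 = (R + 57*W/56)/8 = R/8 + 57*W/448)
l(-13, U(-4, 6 + 6))**2 = ((4 + (6 + 6))/8 + (57/448)*(-13))**2 = ((4 + 12)/8 - 741/448)**2 = ((1/8)*16 - 741/448)**2 = (2 - 741/448)**2 = (155/448)**2 = 24025/200704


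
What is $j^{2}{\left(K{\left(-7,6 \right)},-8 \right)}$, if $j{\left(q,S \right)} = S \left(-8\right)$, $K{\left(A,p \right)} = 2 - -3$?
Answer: $4096$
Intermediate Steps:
$K{\left(A,p \right)} = 5$ ($K{\left(A,p \right)} = 2 + 3 = 5$)
$j{\left(q,S \right)} = - 8 S$
$j^{2}{\left(K{\left(-7,6 \right)},-8 \right)} = \left(\left(-8\right) \left(-8\right)\right)^{2} = 64^{2} = 4096$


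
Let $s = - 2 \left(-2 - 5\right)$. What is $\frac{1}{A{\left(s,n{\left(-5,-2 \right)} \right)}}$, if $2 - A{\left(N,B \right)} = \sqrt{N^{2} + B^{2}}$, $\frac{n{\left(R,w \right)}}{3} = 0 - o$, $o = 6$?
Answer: $- \frac{1}{258} - \frac{\sqrt{130}}{258} \approx -0.048069$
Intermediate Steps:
$n{\left(R,w \right)} = -18$ ($n{\left(R,w \right)} = 3 \left(0 - 6\right) = 3 \left(-6\right) = -18$)
$s = 14$ ($s = \left(-2\right) \left(-7\right) = 14$)
$A{\left(N,B \right)} = 2 - \sqrt{B^{2} + N^{2}}$ ($A{\left(N,B \right)} = 2 - \sqrt{N^{2} + B^{2}} = 2 - \sqrt{B^{2} + N^{2}}$)
$\frac{1}{A{\left(s,n{\left(-5,-2 \right)} \right)}} = \frac{1}{2 - \sqrt{\left(-18\right)^{2} + 14^{2}}} = \frac{1}{2 - \sqrt{324 + 196}} = \frac{1}{2 - \sqrt{520}} = \frac{1}{2 - 2 \sqrt{130}}$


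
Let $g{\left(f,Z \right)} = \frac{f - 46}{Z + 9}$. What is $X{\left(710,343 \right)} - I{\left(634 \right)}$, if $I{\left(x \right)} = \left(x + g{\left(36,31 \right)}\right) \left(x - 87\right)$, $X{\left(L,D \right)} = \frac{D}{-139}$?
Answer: $- \frac{192745027}{556} \approx -3.4666 \cdot 10^{5}$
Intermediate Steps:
$X{\left(L,D \right)} = - \frac{D}{139}$ ($X{\left(L,D \right)} = D \left(- \frac{1}{139}\right) = - \frac{D}{139}$)
$g{\left(f,Z \right)} = \frac{-46 + f}{9 + Z}$
$I{\left(x \right)} = \left(-87 + x\right) \left(- \frac{1}{4} + x\right)$ ($I{\left(x \right)} = \left(x + \frac{-46 + 36}{9 + 31}\right) \left(x - 87\right) = \left(x + \frac{1}{40} \left(-10\right)\right) \left(-87 + x\right) = \left(x - \frac{1}{4}\right) \left(-87 + x\right) = \left(- \frac{1}{4} + x\right) \left(-87 + x\right) = \left(-87 + x\right) \left(- \frac{1}{4} + x\right)$)
$X{\left(710,343 \right)} - I{\left(634 \right)} = \left(- \frac{1}{139}\right) 343 - \left(\frac{87}{4} + 634^{2} - \frac{110633}{2}\right) = - \frac{343}{139} - \left(\frac{87}{4} + 401956 - \frac{110633}{2}\right) = - \frac{343}{139} - \frac{1386645}{4} = - \frac{192745027}{556}$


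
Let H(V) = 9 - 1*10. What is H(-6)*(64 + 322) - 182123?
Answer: -182509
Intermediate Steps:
H(V) = -1 (H(V) = 9 - 10 = -1)
H(-6)*(64 + 322) - 182123 = -(64 + 322) - 182123 = -1*386 - 182123 = -386 - 182123 = -182509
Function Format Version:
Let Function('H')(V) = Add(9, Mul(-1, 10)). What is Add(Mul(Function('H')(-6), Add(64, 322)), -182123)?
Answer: -182509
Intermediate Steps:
Function('H')(V) = -1 (Function('H')(V) = Add(9, -10) = -1)
Add(Mul(Function('H')(-6), Add(64, 322)), -182123) = Add(Mul(-1, Add(64, 322)), -182123) = Add(Mul(-1, 386), -182123) = Add(-386, -182123) = -182509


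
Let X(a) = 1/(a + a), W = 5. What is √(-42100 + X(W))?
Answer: I*√4209990/10 ≈ 205.18*I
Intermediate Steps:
X(a) = 1/(2*a)
√(-42100 + X(W)) = √(-42100 + (½)/5) = √(-42100 + (½)*(⅕)) = √(-42100 + ⅒) = √(-420999/10) = I*√4209990/10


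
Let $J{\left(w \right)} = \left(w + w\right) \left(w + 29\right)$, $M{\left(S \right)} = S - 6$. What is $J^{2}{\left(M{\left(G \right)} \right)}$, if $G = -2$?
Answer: $112896$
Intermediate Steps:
$M{\left(S \right)} = -6 + S$ ($M{\left(S \right)} = S - 6 = -6 + S$)
$J{\left(w \right)} = 2 w \left(29 + w\right)$
$J^{2}{\left(M{\left(G \right)} \right)} = \left(2 \left(-6 - 2\right) \left(29 - 8\right)\right)^{2} = \left(2 \left(-8\right) \left(29 - 8\right)\right)^{2} = \left(2 \left(-8\right) 21\right)^{2} = \left(-336\right)^{2} = 112896$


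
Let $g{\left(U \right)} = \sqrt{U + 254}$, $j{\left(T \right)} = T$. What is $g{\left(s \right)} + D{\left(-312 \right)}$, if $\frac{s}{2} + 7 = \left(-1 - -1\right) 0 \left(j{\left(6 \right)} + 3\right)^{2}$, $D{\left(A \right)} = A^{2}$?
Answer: $97344 + 4 \sqrt{15} \approx 97360.0$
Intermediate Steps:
$s = -14$ ($s = -14 + 2 \left(-1 - -1\right) 0 \left(6 + 3\right)^{2} = -14 + 2 \left(-1 + 1\right) 0 \cdot 9^{2} = -14 + 2 \cdot 0 \cdot 0 \cdot 81 = -14 + 2 \cdot 0 \cdot 81 = -14 + 2 \cdot 0 = -14 + 0 = -14$)
$g{\left(U \right)} = \sqrt{254 + U}$
$g{\left(s \right)} + D{\left(-312 \right)} = \sqrt{254 - 14} + \left(-312\right)^{2} = \sqrt{240} + 97344 = 4 \sqrt{15} + 97344 = 97344 + 4 \sqrt{15}$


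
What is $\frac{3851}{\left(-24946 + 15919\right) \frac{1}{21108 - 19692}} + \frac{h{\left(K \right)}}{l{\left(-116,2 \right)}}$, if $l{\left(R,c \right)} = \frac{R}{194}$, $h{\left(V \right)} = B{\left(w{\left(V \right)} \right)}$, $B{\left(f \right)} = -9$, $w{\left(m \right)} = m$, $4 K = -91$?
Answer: $- \frac{1742341}{2958} \approx -589.03$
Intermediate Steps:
$K = - \frac{91}{4}$ ($K = \frac{1}{4} \left(-91\right) = - \frac{91}{4} \approx -22.75$)
$h{\left(V \right)} = -9$
$l{\left(R,c \right)} = \frac{R}{194}$ ($l{\left(R,c \right)} = R \frac{1}{194} = \frac{R}{194}$)
$\frac{3851}{\left(-24946 + 15919\right) \frac{1}{21108 - 19692}} + \frac{h{\left(K \right)}}{l{\left(-116,2 \right)}} = \frac{3851}{\left(-24946 + 15919\right) \frac{1}{21108 - 19692}} - \frac{9}{\frac{1}{194} \left(-116\right)} = \frac{3851}{\left(-9027\right) \frac{1}{1416}} - \frac{9}{- \frac{58}{97}} = \frac{3851}{\left(-9027\right) \frac{1}{1416}} - - \frac{873}{58} = \frac{3851}{- \frac{51}{8}} + \frac{873}{58} = 3851 \left(- \frac{8}{51}\right) + \frac{873}{58} = - \frac{30808}{51} + \frac{873}{58} = - \frac{1742341}{2958}$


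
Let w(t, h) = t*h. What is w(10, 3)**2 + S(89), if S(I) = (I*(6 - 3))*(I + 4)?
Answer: 25731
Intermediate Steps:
w(t, h) = h*t
S(I) = 3*I*(4 + I) (S(I) = (I*3)*(4 + I) = (3*I)*(4 + I) = 3*I*(4 + I))
w(10, 3)**2 + S(89) = (3*10)**2 + 3*89*(4 + 89) = 30**2 + 3*89*93 = 900 + 24831 = 25731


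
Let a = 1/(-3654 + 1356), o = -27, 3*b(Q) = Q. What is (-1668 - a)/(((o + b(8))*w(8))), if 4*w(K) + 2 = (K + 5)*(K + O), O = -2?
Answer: 3833063/1062442 ≈ 3.6078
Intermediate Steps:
b(Q) = Q/3
w(K) = -½ + (-2 + K)*(5 + K)/4 (w(K) = -½ + ((K + 5)*(K - 2))/4 = -½ + ((5 + K)*(-2 + K))/4 = -½ + ((-2 + K)*(5 + K))/4 = -½ + (-2 + K)*(5 + K)/4)
a = -1/2298 (a = 1/(-2298) = -1/2298 ≈ -0.00043516)
(-1668 - a)/(((o + b(8))*w(8))) = (-1668 - 1*(-1/2298))/(((-27 + (⅓)*8)*(-3 + (¼)*8² + (¾)*8))) = (-1668 + 1/2298)/(((-27 + 8/3)*(-3 + (¼)*64 + 6))) = -3833063*(-3/(73*(-3 + 16 + 6)))/2298 = -3833063/(2298*((-73/3*19))) = -3833063/(2298*(-1387/3)) = -3833063/2298*(-3/1387) = 3833063/1062442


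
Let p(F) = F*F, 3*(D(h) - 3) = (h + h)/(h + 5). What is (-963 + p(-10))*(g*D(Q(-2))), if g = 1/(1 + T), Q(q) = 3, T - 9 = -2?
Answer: -11219/32 ≈ -350.59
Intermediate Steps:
T = 7 (T = 9 - 2 = 7)
D(h) = 3 + 2*h/(3*(5 + h)) (D(h) = 3 + ((h + h)/(h + 5))/3 = 3 + ((2*h)/(5 + h))/3 = 3 + (2*h/(5 + h))/3 = 3 + 2*h/(3*(5 + h)))
p(F) = F²
g = ⅛ (g = 1/(1 + 7) = 1/8 = ⅛ ≈ 0.12500)
(-963 + p(-10))*(g*D(Q(-2))) = (-963 + (-10)²)*(((45 + 11*3)/(3*(5 + 3)))/8) = (-963 + 100)*(((⅓)*(45 + 33)/8)/8) = -863*(⅓)*(⅛)*78/8 = -863*13/(8*4) = -863*13/32 = -11219/32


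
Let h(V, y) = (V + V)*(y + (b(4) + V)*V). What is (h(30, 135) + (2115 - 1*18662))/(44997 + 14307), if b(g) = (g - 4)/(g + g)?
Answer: 45553/59304 ≈ 0.76813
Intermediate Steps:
b(g) = (-4 + g)/(2*g) (b(g) = (-4 + g)/((2*g)) = (-4 + g)*(1/(2*g)) = (-4 + g)/(2*g))
h(V, y) = 2*V*(y + V²) (h(V, y) = (V + V)*(y + ((½)*(-4 + 4)/4 + V)*V) = (2*V)*(y + ((½)*(¼)*0 + V)*V) = (2*V)*(y + (0 + V)*V) = (2*V)*(y + V*V) = (2*V)*(y + V²) = 2*V*(y + V²))
(h(30, 135) + (2115 - 1*18662))/(44997 + 14307) = (2*30*(135 + 30²) + (2115 - 1*18662))/(44997 + 14307) = (2*30*(135 + 900) + (2115 - 18662))/59304 = (2*30*1035 - 16547)*(1/59304) = (62100 - 16547)*(1/59304) = 45553*(1/59304) = 45553/59304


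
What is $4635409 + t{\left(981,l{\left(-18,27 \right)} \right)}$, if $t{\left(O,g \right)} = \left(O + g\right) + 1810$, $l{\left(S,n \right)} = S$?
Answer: $4638182$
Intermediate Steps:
$t{\left(O,g \right)} = 1810 + O + g$
$4635409 + t{\left(981,l{\left(-18,27 \right)} \right)} = 4635409 + \left(1810 + 981 - 18\right) = 4635409 + 2773 = 4638182$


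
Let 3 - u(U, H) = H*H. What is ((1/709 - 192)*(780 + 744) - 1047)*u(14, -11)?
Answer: 24567584778/709 ≈ 3.4651e+7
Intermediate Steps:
u(U, H) = 3 - H**2 (u(U, H) = 3 - H*H = 3 - H**2)
((1/709 - 192)*(780 + 744) - 1047)*u(14, -11) = ((1/709 - 192)*(780 + 744) - 1047)*(3 - 1*(-11)**2) = ((1/709 - 192)*1524 - 1047)*(3 - 1*121) = (-136127/709*1524 - 1047)*(3 - 121) = (-207457548/709 - 1047)*(-118) = -208199871/709*(-118) = 24567584778/709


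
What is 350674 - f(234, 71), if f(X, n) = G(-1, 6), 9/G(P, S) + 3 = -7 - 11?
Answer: 2454721/7 ≈ 3.5067e+5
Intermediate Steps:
G(P, S) = -3/7 (G(P, S) = 9/(-3 + (-7 - 11)) = 9/(-3 - 18) = 9/(-21) = 9*(-1/21) = -3/7)
f(X, n) = -3/7
350674 - f(234, 71) = 350674 - 1*(-3/7) = 350674 + 3/7 = 2454721/7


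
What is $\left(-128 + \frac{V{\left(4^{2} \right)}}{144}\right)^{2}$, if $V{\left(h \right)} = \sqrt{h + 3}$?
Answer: $\frac{\left(18432 - \sqrt{19}\right)^{2}}{20736} \approx 16376.0$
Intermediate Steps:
$V{\left(h \right)} = \sqrt{3 + h}$
$\left(-128 + \frac{V{\left(4^{2} \right)}}{144}\right)^{2} = \left(-128 + \frac{\sqrt{3 + 4^{2}}}{144}\right)^{2} = \left(-128 + \sqrt{3 + 16} \cdot \frac{1}{144}\right)^{2} = \left(-128 + \sqrt{19} \cdot \frac{1}{144}\right)^{2} = \left(-128 + \frac{\sqrt{19}}{144}\right)^{2}$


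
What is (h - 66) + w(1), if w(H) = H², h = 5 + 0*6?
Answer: -60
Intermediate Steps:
h = 5 (h = 5 + 0 = 5)
(h - 66) + w(1) = (5 - 66) + 1² = -61 + 1 = -60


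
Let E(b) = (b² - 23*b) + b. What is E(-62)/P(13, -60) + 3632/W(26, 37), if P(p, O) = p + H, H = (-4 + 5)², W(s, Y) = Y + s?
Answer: 27068/63 ≈ 429.65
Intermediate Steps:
E(b) = b² - 22*b
H = 1 (H = 1² = 1)
P(p, O) = 1 + p (P(p, O) = p + 1 = 1 + p)
E(-62)/P(13, -60) + 3632/W(26, 37) = (-62*(-22 - 62))/(1 + 13) + 3632/(37 + 26) = -62*(-84)/14 + 3632/63 = 5208*(1/14) + 3632*(1/63) = 372 + 3632/63 = 27068/63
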